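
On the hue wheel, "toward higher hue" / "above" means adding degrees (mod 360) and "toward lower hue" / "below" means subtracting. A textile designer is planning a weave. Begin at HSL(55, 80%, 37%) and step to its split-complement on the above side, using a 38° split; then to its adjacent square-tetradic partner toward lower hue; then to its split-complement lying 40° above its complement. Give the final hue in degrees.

55 + 218 = 273°   (split-comp 38° ↑)
273 − 90 = 183°   (square ↓)
183 + 220 = 403 → 403 − 360 = 43°   (split-comp 40° ↑)

43°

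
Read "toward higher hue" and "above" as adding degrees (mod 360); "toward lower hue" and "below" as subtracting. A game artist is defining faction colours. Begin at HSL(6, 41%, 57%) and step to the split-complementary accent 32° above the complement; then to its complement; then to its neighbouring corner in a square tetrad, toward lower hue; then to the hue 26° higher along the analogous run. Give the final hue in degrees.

split-comp 32° ↑ +212°: 6 + 212 = 218°
complement +180°: 218 + 180 = 398 → 398 − 360 = 38°
square ↓ −90°: 38 − 90 = -52 → -52 + 360 = 308°
analog 26° ↑ +26°: 308 + 26 = 334°

334°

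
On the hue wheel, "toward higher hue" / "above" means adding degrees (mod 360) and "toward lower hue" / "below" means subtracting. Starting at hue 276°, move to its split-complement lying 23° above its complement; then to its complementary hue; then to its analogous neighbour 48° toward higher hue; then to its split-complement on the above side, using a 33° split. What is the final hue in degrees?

200°

276 + 203 = 479 → 479 − 360 = 119°   (split-comp 23° ↑)
119 + 180 = 299°   (complement)
299 + 48 = 347°   (analog 48° ↑)
347 + 213 = 560 → 560 − 360 = 200°   (split-comp 33° ↑)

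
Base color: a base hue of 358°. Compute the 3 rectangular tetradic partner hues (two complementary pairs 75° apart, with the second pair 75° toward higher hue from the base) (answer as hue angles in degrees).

73°, 178° and 253°

A rectangular tetradic uses two complementary pairs 75° apart: offsets 0°, 75°, 180°, 255°.
358 + 75 = 433 → 433 − 360 = 73°
358 + 180 = 538 → 538 − 360 = 178°
358 + 255 = 613 → 613 − 360 = 253°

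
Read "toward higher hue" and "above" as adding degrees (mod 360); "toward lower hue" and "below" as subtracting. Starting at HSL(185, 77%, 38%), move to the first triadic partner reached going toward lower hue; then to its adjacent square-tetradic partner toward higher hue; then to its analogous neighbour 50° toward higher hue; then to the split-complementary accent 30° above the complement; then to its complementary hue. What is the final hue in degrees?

−120° (triadic ↓): 185 − 120 = 65°
+90° (square ↑): 65 + 90 = 155°
+50° (analog 50° ↑): 155 + 50 = 205°
+210° (split-comp 30° ↑): 205 + 210 = 415 → 415 − 360 = 55°
+180° (complement): 55 + 180 = 235°

235°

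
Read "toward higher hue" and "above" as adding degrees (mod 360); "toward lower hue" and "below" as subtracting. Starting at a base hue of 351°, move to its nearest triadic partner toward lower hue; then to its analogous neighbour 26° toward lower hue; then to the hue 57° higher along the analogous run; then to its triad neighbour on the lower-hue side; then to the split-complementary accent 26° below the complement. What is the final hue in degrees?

296°

351 − 120 = 231°   (triadic ↓)
231 − 26 = 205°   (analog 26° ↓)
205 + 57 = 262°   (analog 57° ↑)
262 − 120 = 142°   (triadic ↓)
142 + 154 = 296°   (split-comp 26° ↓)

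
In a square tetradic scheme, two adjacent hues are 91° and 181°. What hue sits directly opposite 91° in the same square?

271°

A square tetradic scheme places four hues 90° apart; opposite corners are 180° apart.
91 + 180 = 271°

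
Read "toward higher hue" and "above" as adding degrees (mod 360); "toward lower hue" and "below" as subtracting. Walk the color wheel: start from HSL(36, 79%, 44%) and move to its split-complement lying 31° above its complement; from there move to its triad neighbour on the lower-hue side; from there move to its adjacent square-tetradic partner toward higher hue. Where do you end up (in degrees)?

217°

split-comp 31° ↑ +211°: 36 + 211 = 247°
triadic ↓ −120°: 247 − 120 = 127°
square ↑ +90°: 127 + 90 = 217°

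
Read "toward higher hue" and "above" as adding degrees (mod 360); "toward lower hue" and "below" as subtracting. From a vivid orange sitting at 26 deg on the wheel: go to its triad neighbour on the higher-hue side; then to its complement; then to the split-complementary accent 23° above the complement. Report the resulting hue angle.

169°

26 + 120 = 146°   (triadic ↑)
146 + 180 = 326°   (complement)
326 + 203 = 529 → 529 − 360 = 169°   (split-comp 23° ↑)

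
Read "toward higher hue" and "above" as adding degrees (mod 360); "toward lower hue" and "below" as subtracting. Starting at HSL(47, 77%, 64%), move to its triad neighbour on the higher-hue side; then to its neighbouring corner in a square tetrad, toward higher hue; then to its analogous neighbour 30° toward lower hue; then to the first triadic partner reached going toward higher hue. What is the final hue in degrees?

347°

triadic ↑ +120°: 47 + 120 = 167°
square ↑ +90°: 167 + 90 = 257°
analog 30° ↓ −30°: 257 − 30 = 227°
triadic ↑ +120°: 227 + 120 = 347°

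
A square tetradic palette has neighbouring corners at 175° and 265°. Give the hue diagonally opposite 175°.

355°

A square tetradic scheme places four hues 90° apart; opposite corners are 180° apart.
175 + 180 = 355°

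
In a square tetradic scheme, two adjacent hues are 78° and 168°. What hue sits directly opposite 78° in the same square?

258°

A square tetradic scheme places four hues 90° apart; opposite corners are 180° apart.
78 + 180 = 258°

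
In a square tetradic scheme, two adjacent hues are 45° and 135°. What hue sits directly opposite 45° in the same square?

225°

A square tetradic scheme places four hues 90° apart; opposite corners are 180° apart.
45 + 180 = 225°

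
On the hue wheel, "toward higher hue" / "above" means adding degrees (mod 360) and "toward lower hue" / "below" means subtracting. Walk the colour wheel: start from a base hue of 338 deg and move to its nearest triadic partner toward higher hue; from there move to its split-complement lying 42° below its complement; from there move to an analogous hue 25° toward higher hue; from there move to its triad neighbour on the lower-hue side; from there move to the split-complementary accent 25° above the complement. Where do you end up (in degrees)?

triadic ↑ +120°: 338 + 120 = 458 → 458 − 360 = 98°
split-comp 42° ↓ +138°: 98 + 138 = 236°
analog 25° ↑ +25°: 236 + 25 = 261°
triadic ↓ −120°: 261 − 120 = 141°
split-comp 25° ↑ +205°: 141 + 205 = 346°

346°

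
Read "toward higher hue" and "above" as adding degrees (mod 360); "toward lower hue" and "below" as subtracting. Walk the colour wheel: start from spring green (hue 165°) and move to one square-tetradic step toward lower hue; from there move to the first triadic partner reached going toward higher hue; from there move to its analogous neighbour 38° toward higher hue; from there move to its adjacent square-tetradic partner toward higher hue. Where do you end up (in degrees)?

square ↓ −90°: 165 − 90 = 75°
triadic ↑ +120°: 75 + 120 = 195°
analog 38° ↑ +38°: 195 + 38 = 233°
square ↑ +90°: 233 + 90 = 323°

323°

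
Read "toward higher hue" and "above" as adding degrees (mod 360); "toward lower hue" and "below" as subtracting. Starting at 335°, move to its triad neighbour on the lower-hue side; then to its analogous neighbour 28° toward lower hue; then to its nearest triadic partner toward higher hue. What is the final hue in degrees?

307°

335 − 120 = 215°   (triadic ↓)
215 − 28 = 187°   (analog 28° ↓)
187 + 120 = 307°   (triadic ↑)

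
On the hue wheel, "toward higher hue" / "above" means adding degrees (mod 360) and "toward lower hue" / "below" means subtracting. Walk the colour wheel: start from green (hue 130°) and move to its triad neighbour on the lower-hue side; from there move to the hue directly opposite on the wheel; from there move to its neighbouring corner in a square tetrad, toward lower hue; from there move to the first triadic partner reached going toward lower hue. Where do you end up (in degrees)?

340°

−120° (triadic ↓): 130 − 120 = 10°
+180° (complement): 10 + 180 = 190°
−90° (square ↓): 190 − 90 = 100°
−120° (triadic ↓): 100 − 120 = -20 → -20 + 360 = 340°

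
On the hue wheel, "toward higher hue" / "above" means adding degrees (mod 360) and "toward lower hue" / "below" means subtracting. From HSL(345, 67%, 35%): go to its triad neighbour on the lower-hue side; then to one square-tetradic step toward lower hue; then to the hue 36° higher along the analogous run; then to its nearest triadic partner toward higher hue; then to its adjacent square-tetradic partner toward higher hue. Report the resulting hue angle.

21°

−120° (triadic ↓): 345 − 120 = 225°
−90° (square ↓): 225 − 90 = 135°
+36° (analog 36° ↑): 135 + 36 = 171°
+120° (triadic ↑): 171 + 120 = 291°
+90° (square ↑): 291 + 90 = 381 → 381 − 360 = 21°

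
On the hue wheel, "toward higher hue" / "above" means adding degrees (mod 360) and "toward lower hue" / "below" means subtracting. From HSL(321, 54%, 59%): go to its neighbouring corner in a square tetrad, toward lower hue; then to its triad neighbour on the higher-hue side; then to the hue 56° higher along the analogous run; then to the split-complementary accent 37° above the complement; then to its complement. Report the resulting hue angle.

84°

321 − 90 = 231°   (square ↓)
231 + 120 = 351°   (triadic ↑)
351 + 56 = 407 → 407 − 360 = 47°   (analog 56° ↑)
47 + 217 = 264°   (split-comp 37° ↑)
264 + 180 = 444 → 444 − 360 = 84°   (complement)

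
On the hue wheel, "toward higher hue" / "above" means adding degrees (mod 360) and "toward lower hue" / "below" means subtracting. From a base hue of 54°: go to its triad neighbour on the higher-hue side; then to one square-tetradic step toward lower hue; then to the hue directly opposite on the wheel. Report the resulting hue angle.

54 + 120 = 174°   (triadic ↑)
174 − 90 = 84°   (square ↓)
84 + 180 = 264°   (complement)

264°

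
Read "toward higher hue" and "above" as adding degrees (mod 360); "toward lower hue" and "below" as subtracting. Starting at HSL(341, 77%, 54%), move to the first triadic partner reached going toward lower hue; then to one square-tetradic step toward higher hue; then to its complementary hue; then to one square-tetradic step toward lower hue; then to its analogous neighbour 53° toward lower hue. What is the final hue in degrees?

341 − 120 = 221°   (triadic ↓)
221 + 90 = 311°   (square ↑)
311 + 180 = 491 → 491 − 360 = 131°   (complement)
131 − 90 = 41°   (square ↓)
41 − 53 = -12 → -12 + 360 = 348°   (analog 53° ↓)

348°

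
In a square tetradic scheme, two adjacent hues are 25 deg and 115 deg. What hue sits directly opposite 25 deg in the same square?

A square tetradic scheme places four hues 90° apart; opposite corners are 180° apart.
25 + 180 = 205°

205°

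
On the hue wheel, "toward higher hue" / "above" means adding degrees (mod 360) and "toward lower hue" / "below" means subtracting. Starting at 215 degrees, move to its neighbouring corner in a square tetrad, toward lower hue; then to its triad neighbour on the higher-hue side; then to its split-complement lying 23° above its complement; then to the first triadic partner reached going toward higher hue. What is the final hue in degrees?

208°

215 − 90 = 125°   (square ↓)
125 + 120 = 245°   (triadic ↑)
245 + 203 = 448 → 448 − 360 = 88°   (split-comp 23° ↑)
88 + 120 = 208°   (triadic ↑)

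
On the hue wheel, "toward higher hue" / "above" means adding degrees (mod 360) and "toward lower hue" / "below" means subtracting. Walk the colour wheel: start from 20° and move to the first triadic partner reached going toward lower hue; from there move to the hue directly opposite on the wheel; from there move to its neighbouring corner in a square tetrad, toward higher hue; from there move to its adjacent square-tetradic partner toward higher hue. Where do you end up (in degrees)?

260°

20 − 120 = -100 → -100 + 360 = 260°   (triadic ↓)
260 + 180 = 440 → 440 − 360 = 80°   (complement)
80 + 90 = 170°   (square ↑)
170 + 90 = 260°   (square ↑)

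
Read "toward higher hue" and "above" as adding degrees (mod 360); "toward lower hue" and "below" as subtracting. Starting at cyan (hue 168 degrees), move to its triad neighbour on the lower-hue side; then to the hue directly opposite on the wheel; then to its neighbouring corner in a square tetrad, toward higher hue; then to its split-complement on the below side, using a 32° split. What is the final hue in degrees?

106°

168 − 120 = 48°   (triadic ↓)
48 + 180 = 228°   (complement)
228 + 90 = 318°   (square ↑)
318 + 148 = 466 → 466 − 360 = 106°   (split-comp 32° ↓)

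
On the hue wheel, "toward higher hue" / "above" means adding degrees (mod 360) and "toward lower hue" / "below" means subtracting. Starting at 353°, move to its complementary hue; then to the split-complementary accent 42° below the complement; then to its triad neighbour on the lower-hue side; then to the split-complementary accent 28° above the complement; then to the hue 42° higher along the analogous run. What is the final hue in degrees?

81°

+180° (complement): 353 + 180 = 533 → 533 − 360 = 173°
+138° (split-comp 42° ↓): 173 + 138 = 311°
−120° (triadic ↓): 311 − 120 = 191°
+208° (split-comp 28° ↑): 191 + 208 = 399 → 399 − 360 = 39°
+42° (analog 42° ↑): 39 + 42 = 81°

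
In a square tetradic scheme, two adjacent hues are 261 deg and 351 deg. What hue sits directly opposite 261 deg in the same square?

81°

A square tetradic scheme places four hues 90° apart; opposite corners are 180° apart.
261 + 180 = 441 → 441 − 360 = 81°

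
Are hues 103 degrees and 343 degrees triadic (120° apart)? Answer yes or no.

Angular distance: |103 − 343| = 240; shorter arc = 360 − 240 = 120°.
Triadic (120° apart) requires 120°.

yes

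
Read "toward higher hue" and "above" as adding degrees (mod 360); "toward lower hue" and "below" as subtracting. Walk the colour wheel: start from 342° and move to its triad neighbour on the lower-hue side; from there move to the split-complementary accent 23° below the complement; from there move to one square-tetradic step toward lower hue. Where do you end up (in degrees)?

289°

342 − 120 = 222°   (triadic ↓)
222 + 157 = 379 → 379 − 360 = 19°   (split-comp 23° ↓)
19 − 90 = -71 → -71 + 360 = 289°   (square ↓)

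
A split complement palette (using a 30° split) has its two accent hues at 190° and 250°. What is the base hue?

The accents sit 30° either side of the complement, so the complement is their short-arc midpoint on the wheel.
Short-arc midpoint of 190° and 250°: 220°.
Base is 180° from the complement: 220 − 180 = 40°

40°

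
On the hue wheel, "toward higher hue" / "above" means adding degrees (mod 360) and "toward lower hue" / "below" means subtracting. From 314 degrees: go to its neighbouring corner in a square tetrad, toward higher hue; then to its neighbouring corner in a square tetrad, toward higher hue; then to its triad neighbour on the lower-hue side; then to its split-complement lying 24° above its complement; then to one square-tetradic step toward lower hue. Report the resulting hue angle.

128°

+90° (square ↑): 314 + 90 = 404 → 404 − 360 = 44°
+90° (square ↑): 44 + 90 = 134°
−120° (triadic ↓): 134 − 120 = 14°
+204° (split-comp 24° ↑): 14 + 204 = 218°
−90° (square ↓): 218 − 90 = 128°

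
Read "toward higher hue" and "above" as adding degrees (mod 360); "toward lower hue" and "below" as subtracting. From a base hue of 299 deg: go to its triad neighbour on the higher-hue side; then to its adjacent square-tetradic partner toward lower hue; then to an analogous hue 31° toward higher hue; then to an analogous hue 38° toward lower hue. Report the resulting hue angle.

322°

+120° (triadic ↑): 299 + 120 = 419 → 419 − 360 = 59°
−90° (square ↓): 59 − 90 = -31 → -31 + 360 = 329°
+31° (analog 31° ↑): 329 + 31 = 360 → 360 − 360 = 0°
−38° (analog 38° ↓): 0 − 38 = -38 → -38 + 360 = 322°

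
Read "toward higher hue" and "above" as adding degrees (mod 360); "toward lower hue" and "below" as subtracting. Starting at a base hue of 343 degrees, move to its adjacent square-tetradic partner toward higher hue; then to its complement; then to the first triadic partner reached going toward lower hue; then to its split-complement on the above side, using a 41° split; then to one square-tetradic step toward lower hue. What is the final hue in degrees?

264°

+90° (square ↑): 343 + 90 = 433 → 433 − 360 = 73°
+180° (complement): 73 + 180 = 253°
−120° (triadic ↓): 253 − 120 = 133°
+221° (split-comp 41° ↑): 133 + 221 = 354°
−90° (square ↓): 354 − 90 = 264°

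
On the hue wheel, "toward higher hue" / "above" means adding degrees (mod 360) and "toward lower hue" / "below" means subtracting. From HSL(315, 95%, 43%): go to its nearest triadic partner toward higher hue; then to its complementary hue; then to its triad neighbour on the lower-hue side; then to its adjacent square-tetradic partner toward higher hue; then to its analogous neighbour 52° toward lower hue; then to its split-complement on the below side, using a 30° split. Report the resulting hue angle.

323°

+120° (triadic ↑): 315 + 120 = 435 → 435 − 360 = 75°
+180° (complement): 75 + 180 = 255°
−120° (triadic ↓): 255 − 120 = 135°
+90° (square ↑): 135 + 90 = 225°
−52° (analog 52° ↓): 225 − 52 = 173°
+150° (split-comp 30° ↓): 173 + 150 = 323°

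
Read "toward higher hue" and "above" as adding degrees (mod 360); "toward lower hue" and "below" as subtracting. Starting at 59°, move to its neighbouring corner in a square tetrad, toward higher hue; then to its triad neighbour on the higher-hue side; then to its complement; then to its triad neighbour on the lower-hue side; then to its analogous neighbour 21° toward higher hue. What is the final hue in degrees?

350°

59 + 90 = 149°   (square ↑)
149 + 120 = 269°   (triadic ↑)
269 + 180 = 449 → 449 − 360 = 89°   (complement)
89 − 120 = -31 → -31 + 360 = 329°   (triadic ↓)
329 + 21 = 350°   (analog 21° ↑)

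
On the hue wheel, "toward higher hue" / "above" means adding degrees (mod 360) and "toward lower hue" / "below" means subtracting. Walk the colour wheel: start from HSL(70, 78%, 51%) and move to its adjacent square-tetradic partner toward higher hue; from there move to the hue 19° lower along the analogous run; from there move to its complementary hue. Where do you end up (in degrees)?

321°

square ↑ +90°: 70 + 90 = 160°
analog 19° ↓ −19°: 160 − 19 = 141°
complement +180°: 141 + 180 = 321°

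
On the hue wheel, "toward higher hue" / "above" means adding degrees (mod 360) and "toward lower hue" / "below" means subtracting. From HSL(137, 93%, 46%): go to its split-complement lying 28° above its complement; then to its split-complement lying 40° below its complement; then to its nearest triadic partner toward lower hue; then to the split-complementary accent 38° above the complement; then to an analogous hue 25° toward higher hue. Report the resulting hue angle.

248°

split-comp 28° ↑ +208°: 137 + 208 = 345°
split-comp 40° ↓ +140°: 345 + 140 = 485 → 485 − 360 = 125°
triadic ↓ −120°: 125 − 120 = 5°
split-comp 38° ↑ +218°: 5 + 218 = 223°
analog 25° ↑ +25°: 223 + 25 = 248°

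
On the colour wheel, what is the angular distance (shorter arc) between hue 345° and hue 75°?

90°

|345 − 75| = 270.
The shorter arc is 360 − 270 = 90°.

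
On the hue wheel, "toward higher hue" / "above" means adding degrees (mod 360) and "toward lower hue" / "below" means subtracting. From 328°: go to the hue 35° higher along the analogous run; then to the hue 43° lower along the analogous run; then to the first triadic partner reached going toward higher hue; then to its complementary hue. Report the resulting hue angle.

260°

328 + 35 = 363 → 363 − 360 = 3°   (analog 35° ↑)
3 − 43 = -40 → -40 + 360 = 320°   (analog 43° ↓)
320 + 120 = 440 → 440 − 360 = 80°   (triadic ↑)
80 + 180 = 260°   (complement)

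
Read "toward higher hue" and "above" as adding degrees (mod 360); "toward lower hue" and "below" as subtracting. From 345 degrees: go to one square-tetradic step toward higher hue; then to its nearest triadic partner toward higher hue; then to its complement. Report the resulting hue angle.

15°

+90° (square ↑): 345 + 90 = 435 → 435 − 360 = 75°
+120° (triadic ↑): 75 + 120 = 195°
+180° (complement): 195 + 180 = 375 → 375 − 360 = 15°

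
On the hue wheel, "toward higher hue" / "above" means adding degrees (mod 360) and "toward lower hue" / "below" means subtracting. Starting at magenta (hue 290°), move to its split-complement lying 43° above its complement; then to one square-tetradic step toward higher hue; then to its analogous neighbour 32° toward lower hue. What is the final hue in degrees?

211°

+223° (split-comp 43° ↑): 290 + 223 = 513 → 513 − 360 = 153°
+90° (square ↑): 153 + 90 = 243°
−32° (analog 32° ↓): 243 − 32 = 211°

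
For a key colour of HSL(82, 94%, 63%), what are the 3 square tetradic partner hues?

A square tetradic scheme places four hues every 90°.
82 + 90 = 172°
82 + 180 = 262°
82 + 270 = 352°

172°, 262°, and 352°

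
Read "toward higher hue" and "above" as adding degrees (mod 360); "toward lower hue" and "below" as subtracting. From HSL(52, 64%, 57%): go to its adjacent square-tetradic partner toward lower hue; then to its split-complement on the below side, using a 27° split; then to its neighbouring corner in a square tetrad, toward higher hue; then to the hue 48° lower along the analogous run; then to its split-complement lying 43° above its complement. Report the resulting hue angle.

52 − 90 = -38 → -38 + 360 = 322°   (square ↓)
322 + 153 = 475 → 475 − 360 = 115°   (split-comp 27° ↓)
115 + 90 = 205°   (square ↑)
205 − 48 = 157°   (analog 48° ↓)
157 + 223 = 380 → 380 − 360 = 20°   (split-comp 43° ↑)

20°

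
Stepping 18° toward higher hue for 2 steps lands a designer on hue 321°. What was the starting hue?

285°

2 steps of 18° (toward higher hue) give a net shift of +36°.
Start = end − shift: 321 − 36 = 285°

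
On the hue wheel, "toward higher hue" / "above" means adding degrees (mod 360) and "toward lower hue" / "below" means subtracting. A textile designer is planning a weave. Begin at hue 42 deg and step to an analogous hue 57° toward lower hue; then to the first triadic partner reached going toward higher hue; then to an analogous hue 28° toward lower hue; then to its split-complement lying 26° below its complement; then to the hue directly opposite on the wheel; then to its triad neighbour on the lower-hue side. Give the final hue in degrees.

291°

analog 57° ↓ −57°: 42 − 57 = -15 → -15 + 360 = 345°
triadic ↑ +120°: 345 + 120 = 465 → 465 − 360 = 105°
analog 28° ↓ −28°: 105 − 28 = 77°
split-comp 26° ↓ +154°: 77 + 154 = 231°
complement +180°: 231 + 180 = 411 → 411 − 360 = 51°
triadic ↓ −120°: 51 − 120 = -69 → -69 + 360 = 291°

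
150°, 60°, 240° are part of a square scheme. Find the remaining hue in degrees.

A square tetradic scheme places four hues every 90°.
The full set through 60° is {60°, 150°, 240°, 330°}.
Given {60°, 150°, 240°}, the missing hue is 330°.

330°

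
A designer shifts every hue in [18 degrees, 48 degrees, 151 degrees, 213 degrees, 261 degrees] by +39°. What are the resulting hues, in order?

57°, 87°, 190°, 252°, 300°

18 + 39 = 57°
48 + 39 = 87°
151 + 39 = 190°
213 + 39 = 252°
261 + 39 = 300°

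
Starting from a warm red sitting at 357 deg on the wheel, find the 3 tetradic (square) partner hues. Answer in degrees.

87°, 177°, and 267°

357 + 90 = 447 → 447 − 360 = 87°
357 + 180 = 537 → 537 − 360 = 177°
357 + 270 = 627 → 627 − 360 = 267°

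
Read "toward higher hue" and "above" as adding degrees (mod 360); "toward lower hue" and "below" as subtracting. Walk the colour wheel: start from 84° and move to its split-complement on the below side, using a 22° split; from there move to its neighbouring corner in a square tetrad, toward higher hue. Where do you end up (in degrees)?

split-comp 22° ↓ +158°: 84 + 158 = 242°
square ↑ +90°: 242 + 90 = 332°

332°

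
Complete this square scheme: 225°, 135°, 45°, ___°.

315°

A square tetradic scheme places four hues every 90°.
The full set through 45° is {45°, 135°, 225°, 315°}.
Given {45°, 135°, 225°}, the missing hue is 315°.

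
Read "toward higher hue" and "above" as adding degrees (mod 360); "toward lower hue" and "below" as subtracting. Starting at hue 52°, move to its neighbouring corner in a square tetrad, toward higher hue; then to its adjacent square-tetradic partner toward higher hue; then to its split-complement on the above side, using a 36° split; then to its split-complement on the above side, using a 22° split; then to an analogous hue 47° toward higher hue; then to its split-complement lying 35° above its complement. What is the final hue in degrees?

52 + 90 = 142°   (square ↑)
142 + 90 = 232°   (square ↑)
232 + 216 = 448 → 448 − 360 = 88°   (split-comp 36° ↑)
88 + 202 = 290°   (split-comp 22° ↑)
290 + 47 = 337°   (analog 47° ↑)
337 + 215 = 552 → 552 − 360 = 192°   (split-comp 35° ↑)

192°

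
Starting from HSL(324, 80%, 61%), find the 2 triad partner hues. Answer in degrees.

A triad places three hues 120° apart.
324 + 120 = 444 → 444 − 360 = 84°
324 + 240 = 564 → 564 − 360 = 204°

84° and 204°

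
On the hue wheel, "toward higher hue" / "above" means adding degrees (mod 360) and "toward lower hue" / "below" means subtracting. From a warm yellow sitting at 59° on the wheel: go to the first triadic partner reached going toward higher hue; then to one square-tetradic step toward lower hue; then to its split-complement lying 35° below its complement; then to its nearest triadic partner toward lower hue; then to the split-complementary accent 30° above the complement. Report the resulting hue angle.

59 + 120 = 179°   (triadic ↑)
179 − 90 = 89°   (square ↓)
89 + 145 = 234°   (split-comp 35° ↓)
234 − 120 = 114°   (triadic ↓)
114 + 210 = 324°   (split-comp 30° ↑)

324°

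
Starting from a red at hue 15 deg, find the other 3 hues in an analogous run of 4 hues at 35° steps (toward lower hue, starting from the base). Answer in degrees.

Analogous hues sit every 35° along the wheel.
15 − 35 = -20 → -20 + 360 = 340°
15 − 70 = -55 → -55 + 360 = 305°
15 − 105 = -90 → -90 + 360 = 270°

340°, 305°, and 270°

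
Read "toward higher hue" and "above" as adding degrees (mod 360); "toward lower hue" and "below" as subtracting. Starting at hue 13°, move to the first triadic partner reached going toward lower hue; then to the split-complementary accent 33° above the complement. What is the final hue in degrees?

13 − 120 = -107 → -107 + 360 = 253°   (triadic ↓)
253 + 213 = 466 → 466 − 360 = 106°   (split-comp 33° ↑)

106°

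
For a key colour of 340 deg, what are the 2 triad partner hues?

340 + 120 = 460 → 460 − 360 = 100°
340 + 240 = 580 → 580 − 360 = 220°

100° and 220°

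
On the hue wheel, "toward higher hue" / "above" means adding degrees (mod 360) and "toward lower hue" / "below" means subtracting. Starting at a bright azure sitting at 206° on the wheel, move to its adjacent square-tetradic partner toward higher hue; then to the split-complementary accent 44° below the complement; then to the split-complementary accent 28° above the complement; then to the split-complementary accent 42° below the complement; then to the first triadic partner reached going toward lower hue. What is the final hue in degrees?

298°

+90° (square ↑): 206 + 90 = 296°
+136° (split-comp 44° ↓): 296 + 136 = 432 → 432 − 360 = 72°
+208° (split-comp 28° ↑): 72 + 208 = 280°
+138° (split-comp 42° ↓): 280 + 138 = 418 → 418 − 360 = 58°
−120° (triadic ↓): 58 − 120 = -62 → -62 + 360 = 298°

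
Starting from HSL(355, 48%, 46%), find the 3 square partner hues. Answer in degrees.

85°, 175° and 265°

A square tetradic scheme places four hues every 90°.
355 + 90 = 445 → 445 − 360 = 85°
355 + 180 = 535 → 535 − 360 = 175°
355 + 270 = 625 → 625 − 360 = 265°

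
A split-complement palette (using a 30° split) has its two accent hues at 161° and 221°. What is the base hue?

The accents sit 30° either side of the complement, so the complement is their short-arc midpoint on the wheel.
Short-arc midpoint of 161° and 221°: 191°.
Base is 180° from the complement: 191 − 180 = 11°

11°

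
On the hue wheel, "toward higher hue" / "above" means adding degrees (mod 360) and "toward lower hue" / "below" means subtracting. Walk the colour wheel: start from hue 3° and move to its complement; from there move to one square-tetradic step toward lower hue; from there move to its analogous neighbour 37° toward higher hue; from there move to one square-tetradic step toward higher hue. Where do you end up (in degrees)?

+180° (complement): 3 + 180 = 183°
−90° (square ↓): 183 − 90 = 93°
+37° (analog 37° ↑): 93 + 37 = 130°
+90° (square ↑): 130 + 90 = 220°

220°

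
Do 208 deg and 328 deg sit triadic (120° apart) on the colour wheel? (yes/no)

Angular distance: |208 − 328| = 120 = 120°.
Triadic (120° apart) requires 120°.

yes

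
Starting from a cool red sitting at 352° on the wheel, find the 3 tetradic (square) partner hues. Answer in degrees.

A square tetradic scheme places four hues every 90°.
352 + 90 = 442 → 442 − 360 = 82°
352 + 180 = 532 → 532 − 360 = 172°
352 + 270 = 622 → 622 − 360 = 262°

82°, 172°, and 262°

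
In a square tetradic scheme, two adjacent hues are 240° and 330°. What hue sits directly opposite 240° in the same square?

60°

A square tetradic scheme places four hues 90° apart; opposite corners are 180° apart.
240 + 180 = 420 → 420 − 360 = 60°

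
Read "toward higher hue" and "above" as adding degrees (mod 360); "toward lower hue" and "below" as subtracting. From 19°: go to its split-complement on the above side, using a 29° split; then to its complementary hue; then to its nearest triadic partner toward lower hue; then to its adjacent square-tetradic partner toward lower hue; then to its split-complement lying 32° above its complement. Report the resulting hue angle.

50°

+209° (split-comp 29° ↑): 19 + 209 = 228°
+180° (complement): 228 + 180 = 408 → 408 − 360 = 48°
−120° (triadic ↓): 48 − 120 = -72 → -72 + 360 = 288°
−90° (square ↓): 288 − 90 = 198°
+212° (split-comp 32° ↑): 198 + 212 = 410 → 410 − 360 = 50°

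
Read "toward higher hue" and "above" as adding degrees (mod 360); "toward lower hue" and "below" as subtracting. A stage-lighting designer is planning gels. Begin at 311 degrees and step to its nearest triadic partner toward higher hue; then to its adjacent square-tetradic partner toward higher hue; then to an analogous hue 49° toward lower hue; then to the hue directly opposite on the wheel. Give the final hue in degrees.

+120° (triadic ↑): 311 + 120 = 431 → 431 − 360 = 71°
+90° (square ↑): 71 + 90 = 161°
−49° (analog 49° ↓): 161 − 49 = 112°
+180° (complement): 112 + 180 = 292°

292°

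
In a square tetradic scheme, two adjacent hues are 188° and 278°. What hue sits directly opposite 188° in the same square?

A square tetradic scheme places four hues 90° apart; opposite corners are 180° apart.
188 + 180 = 368 → 368 − 360 = 8°

8°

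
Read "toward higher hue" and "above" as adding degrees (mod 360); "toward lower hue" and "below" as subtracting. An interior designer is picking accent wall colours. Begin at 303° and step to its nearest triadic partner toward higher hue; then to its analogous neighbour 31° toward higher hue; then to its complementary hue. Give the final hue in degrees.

274°

+120° (triadic ↑): 303 + 120 = 423 → 423 − 360 = 63°
+31° (analog 31° ↑): 63 + 31 = 94°
+180° (complement): 94 + 180 = 274°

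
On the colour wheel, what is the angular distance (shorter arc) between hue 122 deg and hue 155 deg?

|122 − 155| = 33.
33 ≤ 180, so the shorter arc is 33°.

33°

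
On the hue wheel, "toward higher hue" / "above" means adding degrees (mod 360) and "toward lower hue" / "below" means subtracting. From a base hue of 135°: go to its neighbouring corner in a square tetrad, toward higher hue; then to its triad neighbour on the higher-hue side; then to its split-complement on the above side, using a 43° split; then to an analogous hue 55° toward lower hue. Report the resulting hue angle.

square ↑ +90°: 135 + 90 = 225°
triadic ↑ +120°: 225 + 120 = 345°
split-comp 43° ↑ +223°: 345 + 223 = 568 → 568 − 360 = 208°
analog 55° ↓ −55°: 208 − 55 = 153°

153°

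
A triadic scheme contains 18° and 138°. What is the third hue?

258°

A triad spaces three hues 120° apart.
The full set is {18°, 138°, 258°}.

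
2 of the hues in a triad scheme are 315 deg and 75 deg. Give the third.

A triad places three hues 120° apart.
The full set through 75° is {75°, 195°, 315°}.
Given {75°, 315°}, the missing hue is 195°.

195°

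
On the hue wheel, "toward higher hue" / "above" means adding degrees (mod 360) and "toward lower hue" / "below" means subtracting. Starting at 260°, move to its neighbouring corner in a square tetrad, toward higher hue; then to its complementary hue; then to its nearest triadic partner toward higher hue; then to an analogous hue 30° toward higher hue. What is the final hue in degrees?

square ↑ +90°: 260 + 90 = 350°
complement +180°: 350 + 180 = 530 → 530 − 360 = 170°
triadic ↑ +120°: 170 + 120 = 290°
analog 30° ↑ +30°: 290 + 30 = 320°

320°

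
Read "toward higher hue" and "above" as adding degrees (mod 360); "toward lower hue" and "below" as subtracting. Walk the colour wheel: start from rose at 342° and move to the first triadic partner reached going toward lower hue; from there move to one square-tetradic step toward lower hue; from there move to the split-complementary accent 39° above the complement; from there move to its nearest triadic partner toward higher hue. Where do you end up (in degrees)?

−120° (triadic ↓): 342 − 120 = 222°
−90° (square ↓): 222 − 90 = 132°
+219° (split-comp 39° ↑): 132 + 219 = 351°
+120° (triadic ↑): 351 + 120 = 471 → 471 − 360 = 111°

111°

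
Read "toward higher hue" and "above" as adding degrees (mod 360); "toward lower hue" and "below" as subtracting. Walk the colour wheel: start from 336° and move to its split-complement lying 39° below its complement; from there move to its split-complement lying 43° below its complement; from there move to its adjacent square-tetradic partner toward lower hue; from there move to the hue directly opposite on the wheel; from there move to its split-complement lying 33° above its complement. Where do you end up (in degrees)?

197°

336 + 141 = 477 → 477 − 360 = 117°   (split-comp 39° ↓)
117 + 137 = 254°   (split-comp 43° ↓)
254 − 90 = 164°   (square ↓)
164 + 180 = 344°   (complement)
344 + 213 = 557 → 557 − 360 = 197°   (split-comp 33° ↑)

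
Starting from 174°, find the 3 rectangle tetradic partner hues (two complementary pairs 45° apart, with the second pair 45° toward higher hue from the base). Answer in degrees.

219°, 354°, 39°

A rectangular tetradic uses two complementary pairs 45° apart: offsets 0°, 45°, 180°, 225°.
174 + 45 = 219°
174 + 180 = 354°
174 + 225 = 399 → 399 − 360 = 39°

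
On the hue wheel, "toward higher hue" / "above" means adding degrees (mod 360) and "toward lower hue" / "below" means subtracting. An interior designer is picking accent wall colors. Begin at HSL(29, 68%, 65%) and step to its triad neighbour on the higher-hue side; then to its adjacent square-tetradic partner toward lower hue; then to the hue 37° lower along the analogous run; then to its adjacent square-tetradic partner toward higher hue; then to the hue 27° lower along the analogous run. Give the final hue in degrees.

85°

+120° (triadic ↑): 29 + 120 = 149°
−90° (square ↓): 149 − 90 = 59°
−37° (analog 37° ↓): 59 − 37 = 22°
+90° (square ↑): 22 + 90 = 112°
−27° (analog 27° ↓): 112 − 27 = 85°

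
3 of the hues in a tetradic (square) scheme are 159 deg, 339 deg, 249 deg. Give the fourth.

A square tetradic scheme places four hues every 90°.
The full set through 159° is {69°, 159°, 249°, 339°}.
Given {159°, 249°, 339°}, the missing hue is 69°.

69°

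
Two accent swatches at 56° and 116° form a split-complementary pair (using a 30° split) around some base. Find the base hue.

266°

The accents sit 30° either side of the complement, so the complement is their short-arc midpoint on the wheel.
Short-arc midpoint of 56° and 116°: 86°.
Base is 180° from the complement: 86 − 180 = -94 → -94 + 360 = 266°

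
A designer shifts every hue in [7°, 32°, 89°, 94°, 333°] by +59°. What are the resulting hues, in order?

7 + 59 = 66°
32 + 59 = 91°
89 + 59 = 148°
94 + 59 = 153°
333 + 59 = 392 → 392 − 360 = 32°

66°, 91°, 148°, 153°, 32°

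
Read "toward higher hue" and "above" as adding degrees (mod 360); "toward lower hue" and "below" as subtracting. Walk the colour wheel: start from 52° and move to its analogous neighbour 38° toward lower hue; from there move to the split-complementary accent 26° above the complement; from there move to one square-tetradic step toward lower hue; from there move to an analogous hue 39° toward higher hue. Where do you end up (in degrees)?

169°

52 − 38 = 14°   (analog 38° ↓)
14 + 206 = 220°   (split-comp 26° ↑)
220 − 90 = 130°   (square ↓)
130 + 39 = 169°   (analog 39° ↑)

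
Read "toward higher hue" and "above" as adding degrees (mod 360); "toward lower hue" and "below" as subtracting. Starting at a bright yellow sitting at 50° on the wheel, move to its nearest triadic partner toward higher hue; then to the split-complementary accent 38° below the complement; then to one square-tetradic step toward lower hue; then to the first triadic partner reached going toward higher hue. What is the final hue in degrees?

342°

triadic ↑ +120°: 50 + 120 = 170°
split-comp 38° ↓ +142°: 170 + 142 = 312°
square ↓ −90°: 312 − 90 = 222°
triadic ↑ +120°: 222 + 120 = 342°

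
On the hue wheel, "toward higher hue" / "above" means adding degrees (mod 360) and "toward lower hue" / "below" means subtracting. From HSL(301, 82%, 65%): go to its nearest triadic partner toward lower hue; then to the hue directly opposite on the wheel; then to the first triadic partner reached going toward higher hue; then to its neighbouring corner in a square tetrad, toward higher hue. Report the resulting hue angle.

211°

−120° (triadic ↓): 301 − 120 = 181°
+180° (complement): 181 + 180 = 361 → 361 − 360 = 1°
+120° (triadic ↑): 1 + 120 = 121°
+90° (square ↑): 121 + 90 = 211°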